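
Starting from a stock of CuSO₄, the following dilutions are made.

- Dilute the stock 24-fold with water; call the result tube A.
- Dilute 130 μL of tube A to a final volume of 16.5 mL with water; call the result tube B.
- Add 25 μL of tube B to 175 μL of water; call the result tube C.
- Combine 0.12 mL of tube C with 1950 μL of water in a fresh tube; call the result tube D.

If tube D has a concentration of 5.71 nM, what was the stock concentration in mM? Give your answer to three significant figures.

Step 1: 24-fold → factor 24
Step 2: 130 μL brought to 16.5 mL → factor 16500/130 = 126.92
Step 3: 25 μL + 175 μL = 200 μL total → factor 200/25 = 8
Step 4: 0.12 mL + 1950 μL = 2.07 mL total → factor 2.07/0.12 = 17.25
Overall dilution factor = 24 × 126.92 × 8 × 17.25 = 4.2037 × 10^5
Stock = 5.71 nM × 4.2037 × 10^5 = 2.400 × 10^6 nM = 2.40 mM

2.40 mM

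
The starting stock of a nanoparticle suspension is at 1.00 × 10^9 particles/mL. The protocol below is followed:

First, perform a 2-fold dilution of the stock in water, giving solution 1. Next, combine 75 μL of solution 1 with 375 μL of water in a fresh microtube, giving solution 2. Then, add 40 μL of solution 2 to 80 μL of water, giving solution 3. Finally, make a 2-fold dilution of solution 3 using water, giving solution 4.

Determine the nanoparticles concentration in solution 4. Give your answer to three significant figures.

Step 1: 2-fold → factor 2
Step 2: 75 μL + 375 μL = 450 μL total → factor 450/75 = 6
Step 3: 40 μL + 80 μL = 120 μL total → factor 120/40 = 3
Step 4: 2-fold → factor 2
Overall dilution factor = 2 × 6 × 3 × 2 = 72
Final = 1.00 × 10^9 particles/mL / 72 = 1.39 × 10^7 particles/mL

1.39 × 10^7 particles/mL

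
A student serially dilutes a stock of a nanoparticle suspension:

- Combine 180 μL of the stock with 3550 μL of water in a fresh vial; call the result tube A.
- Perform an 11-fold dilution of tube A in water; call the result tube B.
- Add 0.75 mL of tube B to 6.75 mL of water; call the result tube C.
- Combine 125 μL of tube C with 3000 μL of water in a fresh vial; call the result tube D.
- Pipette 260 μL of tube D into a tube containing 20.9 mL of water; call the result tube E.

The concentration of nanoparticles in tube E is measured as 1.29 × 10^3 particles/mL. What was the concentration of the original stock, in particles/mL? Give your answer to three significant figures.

Step 1: 180 μL + 3550 μL = 3730 μL total → factor 3730/180 = 20.722
Step 2: 11-fold → factor 11
Step 3: 0.75 mL + 6.75 mL = 7.5 mL total → factor 7.5/0.75 = 10
Step 4: 125 μL + 3000 μL = 3125 μL total → factor 3125/125 = 25
Step 5: 260 μL + 20.9 mL = 21160 μL total → factor 21160/260 = 81.385
Overall dilution factor = 20.722 × 11 × 10 × 25 × 81.385 = 4.6378 × 10^6
Stock = 1.29 × 10^3 particles/mL × 4.6378 × 10^6 = 5.98 × 10^9 particles/mL

5.98 × 10^9 particles/mL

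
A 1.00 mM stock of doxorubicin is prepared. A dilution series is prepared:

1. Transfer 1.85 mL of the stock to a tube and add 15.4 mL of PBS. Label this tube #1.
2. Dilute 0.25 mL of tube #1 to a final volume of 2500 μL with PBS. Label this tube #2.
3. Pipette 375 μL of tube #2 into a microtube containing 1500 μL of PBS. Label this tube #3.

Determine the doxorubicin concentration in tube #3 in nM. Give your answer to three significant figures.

Step 1: 1.85 mL + 15.4 mL = 17.25 mL total → factor 17.25/1.85 = 9.3243
Step 2: 0.25 mL brought to 2500 μL → factor 2.5/0.25 = 10
Step 3: 375 μL + 1500 μL = 1875 μL total → factor 1875/375 = 5
Overall dilution factor = 9.3243 × 10 × 5 = 466.22
Final = 1.00 mM / 466.22 = 0.002145 mM = 2.14 × 10^3 nM

2.14 × 10^3 nM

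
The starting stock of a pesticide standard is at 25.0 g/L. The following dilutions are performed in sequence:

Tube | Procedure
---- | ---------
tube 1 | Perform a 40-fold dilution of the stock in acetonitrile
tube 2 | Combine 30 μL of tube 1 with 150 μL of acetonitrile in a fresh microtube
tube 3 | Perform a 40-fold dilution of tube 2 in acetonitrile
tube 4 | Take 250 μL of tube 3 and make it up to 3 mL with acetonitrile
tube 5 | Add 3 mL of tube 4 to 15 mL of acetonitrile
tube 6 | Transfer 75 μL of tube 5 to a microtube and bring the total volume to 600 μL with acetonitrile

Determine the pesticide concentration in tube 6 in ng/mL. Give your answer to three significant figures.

Step 1: 40-fold → factor 40
Step 2: 30 μL + 150 μL = 180 μL total → factor 180/30 = 6
Step 3: 40-fold → factor 40
Step 4: 250 μL brought to 3 mL → factor 3000/250 = 12
Step 5: 3 mL + 15 mL = 18 mL total → factor 18/3 = 6
Step 6: 75 μL brought to 600 μL → factor 600/75 = 8
Overall dilution factor = 40 × 6 × 40 × 12 × 6 × 8 = 5.5296 × 10^6
Final = 25.0 g/L / 5.5296 × 10^6 = 4.521 × 10^-6 g/L = 4.52 ng/mL

4.52 ng/mL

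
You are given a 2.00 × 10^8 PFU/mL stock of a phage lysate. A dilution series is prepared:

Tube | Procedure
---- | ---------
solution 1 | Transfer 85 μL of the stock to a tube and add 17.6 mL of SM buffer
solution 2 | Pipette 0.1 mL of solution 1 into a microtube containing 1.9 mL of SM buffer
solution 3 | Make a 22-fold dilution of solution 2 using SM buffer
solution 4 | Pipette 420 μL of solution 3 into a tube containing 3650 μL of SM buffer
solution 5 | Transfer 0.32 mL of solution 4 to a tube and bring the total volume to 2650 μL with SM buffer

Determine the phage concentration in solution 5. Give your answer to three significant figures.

Step 1: 85 μL + 17.6 mL = 17685 μL total → factor 17685/85 = 208.06
Step 2: 0.1 mL + 1.9 mL = 2 mL total → factor 2/0.1 = 20
Step 3: 22-fold → factor 22
Step 4: 420 μL + 3650 μL = 4070 μL total → factor 4070/420 = 9.6905
Step 5: 0.32 mL brought to 2650 μL → factor 2.65/0.32 = 8.2812
Overall dilution factor = 208.06 × 20 × 22 × 9.6905 × 8.2812 = 7.3465 × 10^6
Final = 2.00 × 10^8 PFU/mL / 7.3465 × 10^6 = 27.2 PFU/mL

27.2 PFU/mL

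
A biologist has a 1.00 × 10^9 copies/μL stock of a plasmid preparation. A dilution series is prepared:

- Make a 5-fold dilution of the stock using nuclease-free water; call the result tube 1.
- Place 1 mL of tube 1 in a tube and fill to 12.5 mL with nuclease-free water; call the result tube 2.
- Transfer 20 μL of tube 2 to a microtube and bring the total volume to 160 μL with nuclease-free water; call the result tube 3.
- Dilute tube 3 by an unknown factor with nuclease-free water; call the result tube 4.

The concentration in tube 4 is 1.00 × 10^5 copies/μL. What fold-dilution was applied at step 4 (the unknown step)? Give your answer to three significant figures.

20.0-fold

Step 1: 5-fold → factor 5
Step 2: 1 mL brought to 12.5 mL → factor 12.5/1 = 12.5
Step 3: 20 μL brought to 160 μL → factor 160/20 = 8
Step 4: unknown factor x
Product of known-step factors = 500
Overall factor = 1.00 × 10^9 copies/μL / (1.00 × 10^5 copies/μL) = 10000
x = 10000 / 500 = 20.0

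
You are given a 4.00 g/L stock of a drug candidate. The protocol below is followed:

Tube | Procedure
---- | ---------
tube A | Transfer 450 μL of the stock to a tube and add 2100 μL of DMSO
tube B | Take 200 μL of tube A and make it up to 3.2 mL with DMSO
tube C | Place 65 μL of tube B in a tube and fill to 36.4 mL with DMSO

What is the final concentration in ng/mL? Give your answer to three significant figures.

Step 1: 450 μL + 2100 μL = 2550 μL total → factor 2550/450 = 5.6667
Step 2: 200 μL brought to 3.2 mL → factor 3200/200 = 16
Step 3: 65 μL brought to 36.4 mL → factor 36400/65 = 560
Overall dilution factor = 5.6667 × 16 × 560 = 50773
Final = 4.00 g/L / 50773 = 7.878 × 10^-5 g/L = 78.8 ng/mL

78.8 ng/mL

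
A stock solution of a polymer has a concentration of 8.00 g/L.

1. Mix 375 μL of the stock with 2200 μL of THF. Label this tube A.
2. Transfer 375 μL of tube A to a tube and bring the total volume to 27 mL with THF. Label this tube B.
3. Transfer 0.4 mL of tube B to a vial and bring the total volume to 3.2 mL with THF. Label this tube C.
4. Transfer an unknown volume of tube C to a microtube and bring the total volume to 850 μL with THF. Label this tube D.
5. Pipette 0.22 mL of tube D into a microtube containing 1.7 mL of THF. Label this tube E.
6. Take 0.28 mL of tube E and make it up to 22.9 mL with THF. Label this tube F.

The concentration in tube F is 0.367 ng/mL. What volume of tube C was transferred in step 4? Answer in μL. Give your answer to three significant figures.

Step 1: 375 μL + 2200 μL = 2575 μL total → factor 2575/375 = 6.8667
Step 2: 375 μL brought to 27 mL → factor 27000/375 = 72
Step 3: 0.4 mL brought to 3.2 mL → factor 3.2/0.4 = 8
Step 4: v brought to 850 μL → factor = 850 μL/v
Step 5: 0.22 mL + 1.7 mL = 1.92 mL total → factor 1.92/0.22 = 8.7273
Step 6: 0.28 mL brought to 22.9 mL → factor 22.9/0.28 = 81.786
Product of known-step factors = 2.8231 × 10^6
Overall factor = 8.00 g/L / (0.367 ng/mL) = 2.1798 × 10^7
Step-4 factor = 2.1798 × 10^7 / 2.8231 × 10^6 = 7.7215
v = 850 μL / 7.7215 = 110 μL

110 μL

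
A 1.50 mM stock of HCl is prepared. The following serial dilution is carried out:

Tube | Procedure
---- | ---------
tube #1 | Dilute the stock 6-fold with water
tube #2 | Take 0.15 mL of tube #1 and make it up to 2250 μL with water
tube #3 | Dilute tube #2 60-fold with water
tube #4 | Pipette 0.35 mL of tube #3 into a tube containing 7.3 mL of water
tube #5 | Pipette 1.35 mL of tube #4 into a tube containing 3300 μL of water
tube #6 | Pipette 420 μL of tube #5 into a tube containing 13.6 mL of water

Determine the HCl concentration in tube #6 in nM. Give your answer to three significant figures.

Step 1: 6-fold → factor 6
Step 2: 0.15 mL brought to 2250 μL → factor 2.25/0.15 = 15
Step 3: 60-fold → factor 60
Step 4: 0.35 mL + 7.3 mL = 7.65 mL total → factor 7.65/0.35 = 21.857
Step 5: 1.35 mL + 3300 μL = 4.65 mL total → factor 4.65/1.35 = 3.4444
Step 6: 420 μL + 13.6 mL = 14020 μL total → factor 14020/420 = 33.381
Overall dilution factor = 6 × 15 × 60 × 21.857 × 3.4444 × 33.381 = 1.3571 × 10^7
Final = 1.50 mM / 1.3571 × 10^7 = 1.105 × 10^-7 mM = 0.111 nM

0.111 nM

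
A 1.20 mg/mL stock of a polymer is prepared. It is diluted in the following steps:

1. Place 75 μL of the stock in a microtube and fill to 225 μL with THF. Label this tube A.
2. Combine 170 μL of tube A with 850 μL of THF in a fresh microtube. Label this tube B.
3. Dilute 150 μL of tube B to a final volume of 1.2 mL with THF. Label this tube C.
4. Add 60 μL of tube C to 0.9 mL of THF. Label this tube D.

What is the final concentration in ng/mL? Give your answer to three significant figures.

521 ng/mL

Step 1: 75 μL brought to 225 μL → factor 225/75 = 3
Step 2: 170 μL + 850 μL = 1020 μL total → factor 1020/170 = 6
Step 3: 150 μL brought to 1.2 mL → factor 1200/150 = 8
Step 4: 60 μL + 0.9 mL = 960 μL total → factor 960/60 = 16
Overall dilution factor = 3 × 6 × 8 × 16 = 2304
Final = 1.20 mg/mL / 2304 = 0.0005208 mg/mL = 521 ng/mL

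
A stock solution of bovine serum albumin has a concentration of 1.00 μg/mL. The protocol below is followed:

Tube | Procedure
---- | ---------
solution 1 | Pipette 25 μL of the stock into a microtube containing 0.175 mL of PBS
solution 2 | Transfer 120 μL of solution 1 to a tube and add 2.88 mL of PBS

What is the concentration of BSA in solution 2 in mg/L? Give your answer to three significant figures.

Step 1: 25 μL + 0.175 mL = 200 μL total → factor 200/25 = 8
Step 2: 120 μL + 2.88 mL = 3000 μL total → factor 3000/120 = 25
Overall dilution factor = 8 × 25 = 200
Final = 1.00 μg/mL / 200 = 0.005000 μg/mL = 0.00500 mg/L

0.00500 mg/L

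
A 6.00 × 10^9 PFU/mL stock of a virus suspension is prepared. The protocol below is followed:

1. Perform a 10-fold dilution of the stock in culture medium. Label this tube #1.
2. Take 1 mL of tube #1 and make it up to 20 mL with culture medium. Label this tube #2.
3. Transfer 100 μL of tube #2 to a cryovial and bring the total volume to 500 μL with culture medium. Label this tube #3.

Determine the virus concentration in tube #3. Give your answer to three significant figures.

Step 1: 10-fold → factor 10
Step 2: 1 mL brought to 20 mL → factor 20/1 = 20
Step 3: 100 μL brought to 500 μL → factor 500/100 = 5
Overall dilution factor = 10 × 20 × 5 = 1000
Final = 6.00 × 10^9 PFU/mL / 1000 = 6.00 × 10^6 PFU/mL

6.00 × 10^6 PFU/mL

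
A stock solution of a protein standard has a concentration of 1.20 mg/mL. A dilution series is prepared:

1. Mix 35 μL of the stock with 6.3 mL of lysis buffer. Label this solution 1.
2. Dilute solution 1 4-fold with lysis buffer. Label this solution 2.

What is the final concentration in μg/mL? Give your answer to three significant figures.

Step 1: 35 μL + 6.3 mL = 6335 μL total → factor 6335/35 = 181
Step 2: 4-fold → factor 4
Overall dilution factor = 181 × 4 = 724
Final = 1.20 mg/mL / 724 = 0.001657 mg/mL = 1.66 μg/mL

1.66 μg/mL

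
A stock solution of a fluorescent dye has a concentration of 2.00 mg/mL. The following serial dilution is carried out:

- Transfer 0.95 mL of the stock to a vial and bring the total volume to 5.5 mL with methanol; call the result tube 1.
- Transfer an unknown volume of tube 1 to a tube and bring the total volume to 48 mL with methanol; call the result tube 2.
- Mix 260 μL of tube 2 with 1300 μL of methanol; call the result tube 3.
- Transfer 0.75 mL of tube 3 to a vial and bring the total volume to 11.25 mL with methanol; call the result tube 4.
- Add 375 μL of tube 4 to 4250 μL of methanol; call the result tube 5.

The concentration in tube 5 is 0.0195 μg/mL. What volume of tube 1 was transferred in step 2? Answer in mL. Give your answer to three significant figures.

3.01 mL

Step 1: 0.95 mL brought to 5.5 mL → factor 5.5/0.95 = 5.7895
Step 2: v brought to 48 mL → factor = 48 mL/v
Step 3: 260 μL + 1300 μL = 1560 μL total → factor 1560/260 = 6
Step 4: 0.75 mL brought to 11.25 mL → factor 11.25/0.75 = 15
Step 5: 375 μL + 4250 μL = 4625 μL total → factor 4625/375 = 12.333
Product of known-step factors = 6426.3
Overall factor = 2.00 mg/mL / (0.0195 μg/mL) = 1.0256 × 10^5
Step-2 factor = 1.0256 × 10^5 / 6426.3 = 15.96
v = 48 mL / 15.96 = 3.01 mL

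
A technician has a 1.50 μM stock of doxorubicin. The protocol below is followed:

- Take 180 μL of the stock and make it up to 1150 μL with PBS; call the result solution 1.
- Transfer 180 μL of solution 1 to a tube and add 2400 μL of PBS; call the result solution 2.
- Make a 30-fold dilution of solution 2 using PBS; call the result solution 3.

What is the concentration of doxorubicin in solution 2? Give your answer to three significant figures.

0.0164 μM

Step 1: 180 μL brought to 1150 μL → factor 1150/180 = 6.3889
Step 2: 180 μL + 2400 μL = 2580 μL total → factor 2580/180 = 14.333
Dilution factor through solution 2 = 6.3889 × 14.333 = 91.574
[solution 2] = 1.50 μM / 91.574 = 0.0164 μM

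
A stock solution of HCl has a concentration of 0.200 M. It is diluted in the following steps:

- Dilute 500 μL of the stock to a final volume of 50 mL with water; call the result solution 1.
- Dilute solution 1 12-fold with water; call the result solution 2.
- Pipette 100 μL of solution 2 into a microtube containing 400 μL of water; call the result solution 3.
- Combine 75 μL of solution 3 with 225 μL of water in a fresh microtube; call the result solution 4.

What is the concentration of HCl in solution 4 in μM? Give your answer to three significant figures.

8.33 μM

Step 1: 500 μL brought to 50 mL → factor 50000/500 = 100
Step 2: 12-fold → factor 12
Step 3: 100 μL + 400 μL = 500 μL total → factor 500/100 = 5
Step 4: 75 μL + 225 μL = 300 μL total → factor 300/75 = 4
Overall dilution factor = 100 × 12 × 5 × 4 = 24000
Final = 0.200 M / 24000 = 8.333 × 10^-6 M = 8.33 μM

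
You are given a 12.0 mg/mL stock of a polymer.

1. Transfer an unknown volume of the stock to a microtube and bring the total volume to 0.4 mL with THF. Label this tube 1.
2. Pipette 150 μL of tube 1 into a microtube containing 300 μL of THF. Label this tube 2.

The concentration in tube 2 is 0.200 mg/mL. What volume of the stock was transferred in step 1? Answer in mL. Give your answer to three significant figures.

0.0200 mL

Step 1: v brought to 0.4 mL → factor = 0.4 mL/v
Step 2: 150 μL + 300 μL = 450 μL total → factor 450/150 = 3
Product of known-step factors = 3
Overall factor = 12.0 mg/mL / (0.200 mg/mL) = 60
Step-1 factor = 60 / 3 = 20
v = 0.4 mL / 20 = 0.0200 mL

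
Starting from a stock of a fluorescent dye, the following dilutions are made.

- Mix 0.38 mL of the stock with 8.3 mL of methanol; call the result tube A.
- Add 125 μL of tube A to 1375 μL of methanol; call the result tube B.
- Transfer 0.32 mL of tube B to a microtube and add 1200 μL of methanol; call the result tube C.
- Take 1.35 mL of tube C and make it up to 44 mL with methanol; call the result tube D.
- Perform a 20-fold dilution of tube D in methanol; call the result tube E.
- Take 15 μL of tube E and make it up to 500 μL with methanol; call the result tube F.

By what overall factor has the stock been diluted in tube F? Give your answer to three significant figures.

2.83 × 10^7

Step 1: 0.38 mL + 8.3 mL = 8.68 mL total → factor 8.68/0.38 = 22.842
Step 2: 125 μL + 1375 μL = 1500 μL total → factor 1500/125 = 12
Step 3: 0.32 mL + 1200 μL = 1.52 mL total → factor 1.52/0.32 = 4.75
Step 4: 1.35 mL brought to 44 mL → factor 44/1.35 = 32.593
Step 5: 20-fold → factor 20
Step 6: 15 μL brought to 500 μL → factor 500/15 = 33.333
Overall dilution factor = 22.842 × 12 × 4.75 × 32.593 × 20 × 33.333 = 2.829 × 10^7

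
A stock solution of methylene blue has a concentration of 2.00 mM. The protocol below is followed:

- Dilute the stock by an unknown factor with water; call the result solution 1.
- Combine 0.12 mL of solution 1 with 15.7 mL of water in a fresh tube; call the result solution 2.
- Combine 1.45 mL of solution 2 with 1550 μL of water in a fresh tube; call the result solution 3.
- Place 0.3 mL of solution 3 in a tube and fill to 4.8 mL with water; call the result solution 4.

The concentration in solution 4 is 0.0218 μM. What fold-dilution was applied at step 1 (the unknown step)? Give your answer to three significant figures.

Step 1: unknown factor x
Step 2: 0.12 mL + 15.7 mL = 15.82 mL total → factor 15.82/0.12 = 131.83
Step 3: 1.45 mL + 1550 μL = 3 mL total → factor 3/1.45 = 2.069
Step 4: 0.3 mL brought to 4.8 mL → factor 4.8/0.3 = 16
Product of known-step factors = 4364.1
Overall factor = 2.00 mM / (0.0218 μM) = 91743
x = 91743 / 4364.1 = 21.0

21.0-fold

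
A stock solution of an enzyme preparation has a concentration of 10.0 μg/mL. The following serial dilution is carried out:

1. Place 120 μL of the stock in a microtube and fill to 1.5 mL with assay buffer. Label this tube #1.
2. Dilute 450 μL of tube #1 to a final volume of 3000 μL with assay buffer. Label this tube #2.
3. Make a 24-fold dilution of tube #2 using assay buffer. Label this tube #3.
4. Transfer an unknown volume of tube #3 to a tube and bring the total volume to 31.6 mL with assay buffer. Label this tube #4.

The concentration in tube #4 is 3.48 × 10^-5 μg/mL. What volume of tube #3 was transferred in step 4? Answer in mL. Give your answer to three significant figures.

Step 1: 120 μL brought to 1.5 mL → factor 1500/120 = 12.5
Step 2: 450 μL brought to 3000 μL → factor 3000/450 = 6.6667
Step 3: 24-fold → factor 24
Step 4: v brought to 31.6 mL → factor = 31.6 mL/v
Product of known-step factors = 2000
Overall factor = 10.0 μg/mL / (3.48 × 10^-5 μg/mL) = 2.8736 × 10^5
Step-4 factor = 2.8736 × 10^5 / 2000 = 143.68
v = 31.6 mL / 143.68 = 0.220 mL

0.220 mL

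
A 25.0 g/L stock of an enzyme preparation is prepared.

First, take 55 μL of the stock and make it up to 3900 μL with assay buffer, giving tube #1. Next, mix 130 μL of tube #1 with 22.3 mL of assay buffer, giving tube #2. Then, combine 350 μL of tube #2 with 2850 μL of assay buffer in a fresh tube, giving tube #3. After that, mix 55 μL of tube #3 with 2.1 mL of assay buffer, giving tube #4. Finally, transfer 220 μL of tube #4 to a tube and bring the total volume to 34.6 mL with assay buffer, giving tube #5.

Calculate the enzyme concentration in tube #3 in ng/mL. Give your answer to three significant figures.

223 ng/mL

Step 1: 55 μL brought to 3900 μL → factor 3900/55 = 70.909
Step 2: 130 μL + 22.3 mL = 22430 μL total → factor 22430/130 = 172.54
Step 3: 350 μL + 2850 μL = 3200 μL total → factor 3200/350 = 9.1429
Dilution factor through tube #3 = 70.909 × 172.54 × 9.1429 = 1.1186 × 10^5
[tube #3] = 25.0 g/L / 1.1186 × 10^5 = 0.0002235 g/L = 223 ng/mL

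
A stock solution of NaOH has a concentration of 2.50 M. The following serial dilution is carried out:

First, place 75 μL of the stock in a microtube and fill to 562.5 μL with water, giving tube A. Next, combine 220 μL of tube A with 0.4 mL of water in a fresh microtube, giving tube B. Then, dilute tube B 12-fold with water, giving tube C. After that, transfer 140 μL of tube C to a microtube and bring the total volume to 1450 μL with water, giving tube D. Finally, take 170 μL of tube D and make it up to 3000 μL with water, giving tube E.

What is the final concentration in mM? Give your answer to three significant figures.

Step 1: 75 μL brought to 562.5 μL → factor 562.5/75 = 7.5
Step 2: 220 μL + 0.4 mL = 620 μL total → factor 620/220 = 2.8182
Step 3: 12-fold → factor 12
Step 4: 140 μL brought to 1450 μL → factor 1450/140 = 10.357
Step 5: 170 μL brought to 3000 μL → factor 3000/170 = 17.647
Overall dilution factor = 7.5 × 2.8182 × 12 × 10.357 × 17.647 = 46358
Final = 2.50 M / 46358 = 5.393 × 10^-5 M = 0.0539 mM

0.0539 mM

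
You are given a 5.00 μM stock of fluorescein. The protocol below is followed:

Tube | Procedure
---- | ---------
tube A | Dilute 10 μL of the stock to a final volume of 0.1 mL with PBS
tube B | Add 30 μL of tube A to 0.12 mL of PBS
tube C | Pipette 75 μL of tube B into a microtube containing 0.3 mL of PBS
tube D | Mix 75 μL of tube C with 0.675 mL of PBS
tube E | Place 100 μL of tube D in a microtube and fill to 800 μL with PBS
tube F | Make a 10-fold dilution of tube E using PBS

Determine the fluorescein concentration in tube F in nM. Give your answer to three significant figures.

Step 1: 10 μL brought to 0.1 mL → factor 100/10 = 10
Step 2: 30 μL + 0.12 mL = 150 μL total → factor 150/30 = 5
Step 3: 75 μL + 0.3 mL = 375 μL total → factor 375/75 = 5
Step 4: 75 μL + 0.675 mL = 750 μL total → factor 750/75 = 10
Step 5: 100 μL brought to 800 μL → factor 800/100 = 8
Step 6: 10-fold → factor 10
Overall dilution factor = 10 × 5 × 5 × 10 × 8 × 10 = 2 × 10^5
Final = 5.00 μM / 2 × 10^5 = 2.500 × 10^-5 μM = 0.0250 nM

0.0250 nM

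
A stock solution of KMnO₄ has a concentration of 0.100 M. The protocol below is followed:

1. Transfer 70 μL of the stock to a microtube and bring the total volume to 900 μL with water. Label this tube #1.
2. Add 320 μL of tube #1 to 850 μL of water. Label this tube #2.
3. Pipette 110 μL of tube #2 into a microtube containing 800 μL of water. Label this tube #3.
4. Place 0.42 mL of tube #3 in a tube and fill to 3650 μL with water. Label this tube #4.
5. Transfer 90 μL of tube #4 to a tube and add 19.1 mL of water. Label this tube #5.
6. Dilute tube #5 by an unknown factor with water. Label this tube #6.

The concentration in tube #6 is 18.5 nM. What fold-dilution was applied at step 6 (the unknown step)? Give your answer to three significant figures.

Step 1: 70 μL brought to 900 μL → factor 900/70 = 12.857
Step 2: 320 μL + 850 μL = 1170 μL total → factor 1170/320 = 3.6562
Step 3: 110 μL + 800 μL = 910 μL total → factor 910/110 = 8.2727
Step 4: 0.42 mL brought to 3650 μL → factor 3.65/0.42 = 8.6905
Step 5: 90 μL + 19.1 mL = 19190 μL total → factor 19190/90 = 213.22
Step 6: unknown factor x
Product of known-step factors = 7.2062 × 10^5
Overall factor = 0.100 M / (18.5 nM) = 5.4054 × 10^6
x = 5.4054 × 10^6 / 7.2062 × 10^5 = 7.50

7.50-fold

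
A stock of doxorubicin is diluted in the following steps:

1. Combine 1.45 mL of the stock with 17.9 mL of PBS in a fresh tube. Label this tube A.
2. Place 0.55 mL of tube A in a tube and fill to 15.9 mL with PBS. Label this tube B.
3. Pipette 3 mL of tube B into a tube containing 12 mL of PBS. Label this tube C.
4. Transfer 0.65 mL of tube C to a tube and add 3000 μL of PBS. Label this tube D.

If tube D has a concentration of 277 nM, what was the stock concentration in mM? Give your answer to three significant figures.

3.00 mM

Step 1: 1.45 mL + 17.9 mL = 19.35 mL total → factor 19.35/1.45 = 13.345
Step 2: 0.55 mL brought to 15.9 mL → factor 15.9/0.55 = 28.909
Step 3: 3 mL + 12 mL = 15 mL total → factor 15/3 = 5
Step 4: 0.65 mL + 3000 μL = 3.65 mL total → factor 3.65/0.65 = 5.6154
Overall dilution factor = 13.345 × 28.909 × 5 × 5.6154 = 10832
Stock = 277 nM × 10832 = 3.000 × 10^6 nM = 3.00 mM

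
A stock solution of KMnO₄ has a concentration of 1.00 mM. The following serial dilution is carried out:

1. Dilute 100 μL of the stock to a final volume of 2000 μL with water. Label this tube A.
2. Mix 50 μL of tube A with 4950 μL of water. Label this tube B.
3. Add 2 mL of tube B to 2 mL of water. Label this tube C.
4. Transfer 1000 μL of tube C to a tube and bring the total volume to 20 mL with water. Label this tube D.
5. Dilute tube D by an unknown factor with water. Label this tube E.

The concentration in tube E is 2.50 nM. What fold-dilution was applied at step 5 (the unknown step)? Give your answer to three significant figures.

Step 1: 100 μL brought to 2000 μL → factor 2000/100 = 20
Step 2: 50 μL + 4950 μL = 5000 μL total → factor 5000/50 = 100
Step 3: 2 mL + 2 mL = 4 mL total → factor 4/2 = 2
Step 4: 1000 μL brought to 20 mL → factor 20000/1000 = 20
Step 5: unknown factor x
Product of known-step factors = 80000
Overall factor = 1.00 mM / (2.50 nM) = 4 × 10^5
x = 4 × 10^5 / 80000 = 5.00

5.00-fold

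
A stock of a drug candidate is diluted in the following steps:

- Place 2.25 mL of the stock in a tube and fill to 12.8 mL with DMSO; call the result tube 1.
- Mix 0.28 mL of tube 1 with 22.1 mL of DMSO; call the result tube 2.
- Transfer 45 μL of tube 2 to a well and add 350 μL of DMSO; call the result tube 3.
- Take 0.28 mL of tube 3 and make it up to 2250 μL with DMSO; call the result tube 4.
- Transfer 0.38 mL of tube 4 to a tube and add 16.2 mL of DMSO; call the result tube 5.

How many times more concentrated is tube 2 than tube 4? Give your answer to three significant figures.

Step 1: 2.25 mL brought to 12.8 mL → factor 12.8/2.25 = 5.6889
Step 2: 0.28 mL + 22.1 mL = 22.38 mL total → factor 22.38/0.28 = 79.929
Step 3: 45 μL + 350 μL = 395 μL total → factor 395/45 = 8.7778
Step 4: 0.28 mL brought to 2250 μL → factor 2.25/0.28 = 8.0357
Dilution factor to tube 2 = 454.7; to tube 4 = 32073
[tube 2]/[tube 4] = (factor to tube 4)/(factor to tube 2) = 32073/454.7 = 70.5

70.5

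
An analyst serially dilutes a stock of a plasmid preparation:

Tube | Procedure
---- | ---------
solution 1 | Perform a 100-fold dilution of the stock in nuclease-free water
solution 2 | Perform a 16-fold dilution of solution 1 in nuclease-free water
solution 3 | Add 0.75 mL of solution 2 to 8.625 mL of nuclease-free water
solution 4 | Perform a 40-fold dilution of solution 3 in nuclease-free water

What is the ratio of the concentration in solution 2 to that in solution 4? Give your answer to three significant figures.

Step 1: 100-fold → factor 100
Step 2: 16-fold → factor 16
Step 3: 0.75 mL + 8.625 mL = 9.375 mL total → factor 9.375/0.75 = 12.5
Step 4: 40-fold → factor 40
Dilution factor to solution 2 = 1600; to solution 4 = 8 × 10^5
[solution 2]/[solution 4] = (factor to solution 4)/(factor to solution 2) = 8 × 10^5/1600 = 500

500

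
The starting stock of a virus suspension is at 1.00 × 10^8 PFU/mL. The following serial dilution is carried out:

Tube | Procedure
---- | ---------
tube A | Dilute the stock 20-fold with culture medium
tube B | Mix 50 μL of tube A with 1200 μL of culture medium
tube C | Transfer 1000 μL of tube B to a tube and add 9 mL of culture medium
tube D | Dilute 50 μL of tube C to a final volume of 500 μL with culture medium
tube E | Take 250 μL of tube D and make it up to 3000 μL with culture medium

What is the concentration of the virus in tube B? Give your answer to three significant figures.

2.00 × 10^5 PFU/mL

Step 1: 20-fold → factor 20
Step 2: 50 μL + 1200 μL = 1250 μL total → factor 1250/50 = 25
Dilution factor through tube B = 20 × 25 = 500
[tube B] = 1.00 × 10^8 PFU/mL / 500 = 2.00 × 10^5 PFU/mL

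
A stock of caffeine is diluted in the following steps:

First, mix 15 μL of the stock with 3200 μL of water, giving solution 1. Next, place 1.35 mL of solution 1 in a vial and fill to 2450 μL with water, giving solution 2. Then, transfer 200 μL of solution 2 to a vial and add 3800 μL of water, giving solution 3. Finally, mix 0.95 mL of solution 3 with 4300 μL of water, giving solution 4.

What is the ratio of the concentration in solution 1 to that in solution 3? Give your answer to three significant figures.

36.3

Step 1: 15 μL + 3200 μL = 3215 μL total → factor 3215/15 = 214.33
Step 2: 1.35 mL brought to 2450 μL → factor 2.45/1.35 = 1.8148
Step 3: 200 μL + 3800 μL = 4000 μL total → factor 4000/200 = 20
Dilution factor to solution 1 = 214.33; to solution 3 = 7779.5
[solution 1]/[solution 3] = (factor to solution 3)/(factor to solution 1) = 7779.5/214.33 = 36.3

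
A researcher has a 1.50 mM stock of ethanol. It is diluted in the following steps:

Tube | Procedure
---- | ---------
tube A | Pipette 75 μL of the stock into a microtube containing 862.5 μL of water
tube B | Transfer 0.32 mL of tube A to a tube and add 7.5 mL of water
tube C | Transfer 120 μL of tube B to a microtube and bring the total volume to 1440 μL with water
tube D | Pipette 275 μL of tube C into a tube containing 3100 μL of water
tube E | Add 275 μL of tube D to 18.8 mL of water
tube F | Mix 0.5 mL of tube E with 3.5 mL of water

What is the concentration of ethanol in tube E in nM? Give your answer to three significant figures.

Step 1: 75 μL + 862.5 μL = 937.5 μL total → factor 937.5/75 = 12.5
Step 2: 0.32 mL + 7.5 mL = 7.82 mL total → factor 7.82/0.32 = 24.438
Step 3: 120 μL brought to 1440 μL → factor 1440/120 = 12
Step 4: 275 μL + 3100 μL = 3375 μL total → factor 3375/275 = 12.273
Step 5: 275 μL + 18.8 mL = 19075 μL total → factor 19075/275 = 69.364
Dilution factor through tube E = 12.5 × 24.438 × 12 × 12.273 × 69.364 = 3.1205 × 10^6
[tube E] = 1.50 mM / 3.1205 × 10^6 = 4.807 × 10^-7 mM = 0.481 nM

0.481 nM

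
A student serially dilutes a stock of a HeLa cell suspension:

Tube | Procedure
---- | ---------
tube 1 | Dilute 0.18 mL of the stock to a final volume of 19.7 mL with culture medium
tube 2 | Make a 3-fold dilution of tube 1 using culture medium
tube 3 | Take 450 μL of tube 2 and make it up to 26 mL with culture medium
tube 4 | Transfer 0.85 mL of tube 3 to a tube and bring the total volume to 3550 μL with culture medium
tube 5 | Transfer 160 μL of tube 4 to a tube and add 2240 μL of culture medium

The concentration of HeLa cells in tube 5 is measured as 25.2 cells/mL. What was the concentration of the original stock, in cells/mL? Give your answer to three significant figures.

2.99 × 10^7 cells/mL

Step 1: 0.18 mL brought to 19.7 mL → factor 19.7/0.18 = 109.44
Step 2: 3-fold → factor 3
Step 3: 450 μL brought to 26 mL → factor 26000/450 = 57.778
Step 4: 0.85 mL brought to 3550 μL → factor 3.55/0.85 = 4.1765
Step 5: 160 μL + 2240 μL = 2400 μL total → factor 2400/160 = 15
Overall dilution factor = 109.44 × 3 × 57.778 × 4.1765 × 15 = 1.1884 × 10^6
Stock = 25.2 cells/mL × 1.1884 × 10^6 = 2.99 × 10^7 cells/mL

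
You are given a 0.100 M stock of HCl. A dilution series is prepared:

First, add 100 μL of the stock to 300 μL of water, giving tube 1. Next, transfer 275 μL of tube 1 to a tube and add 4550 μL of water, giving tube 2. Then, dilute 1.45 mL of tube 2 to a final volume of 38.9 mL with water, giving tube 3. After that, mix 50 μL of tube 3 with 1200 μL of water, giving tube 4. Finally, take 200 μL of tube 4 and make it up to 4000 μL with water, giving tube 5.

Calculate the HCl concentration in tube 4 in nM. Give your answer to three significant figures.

Step 1: 100 μL + 300 μL = 400 μL total → factor 400/100 = 4
Step 2: 275 μL + 4550 μL = 4825 μL total → factor 4825/275 = 17.545
Step 3: 1.45 mL brought to 38.9 mL → factor 38.9/1.45 = 26.828
Step 4: 50 μL + 1200 μL = 1250 μL total → factor 1250/50 = 25
Dilution factor through tube 4 = 4 × 17.545 × 26.828 × 25 = 47070
[tube 4] = 0.100 M / 47070 = 2.124 × 10^-6 M = 2.12 × 10^3 nM

2.12 × 10^3 nM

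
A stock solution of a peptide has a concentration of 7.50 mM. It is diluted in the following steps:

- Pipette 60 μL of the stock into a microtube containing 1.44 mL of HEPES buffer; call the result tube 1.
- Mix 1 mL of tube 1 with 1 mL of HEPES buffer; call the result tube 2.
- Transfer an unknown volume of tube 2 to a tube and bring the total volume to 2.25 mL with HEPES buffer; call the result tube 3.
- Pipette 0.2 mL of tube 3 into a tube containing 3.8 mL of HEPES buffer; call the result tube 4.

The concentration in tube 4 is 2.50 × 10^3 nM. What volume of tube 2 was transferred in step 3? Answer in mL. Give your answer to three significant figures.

0.750 mL

Step 1: 60 μL + 1.44 mL = 1500 μL total → factor 1500/60 = 25
Step 2: 1 mL + 1 mL = 2 mL total → factor 2/1 = 2
Step 3: v brought to 2.25 mL → factor = 2.25 mL/v
Step 4: 0.2 mL + 3.8 mL = 4 mL total → factor 4/0.2 = 20
Product of known-step factors = 1000
Overall factor = 7.50 mM / (2.50 × 10^3 nM) = 3000
Step-3 factor = 3000 / 1000 = 3
v = 2.25 mL / 3 = 0.750 mL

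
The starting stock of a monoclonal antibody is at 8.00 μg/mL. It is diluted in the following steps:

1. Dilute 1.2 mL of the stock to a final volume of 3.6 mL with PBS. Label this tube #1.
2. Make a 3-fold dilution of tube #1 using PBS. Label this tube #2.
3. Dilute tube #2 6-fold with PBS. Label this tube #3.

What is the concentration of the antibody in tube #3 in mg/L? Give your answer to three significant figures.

Step 1: 1.2 mL brought to 3.6 mL → factor 3.6/1.2 = 3
Step 2: 3-fold → factor 3
Step 3: 6-fold → factor 6
Overall dilution factor = 3 × 3 × 6 = 54
Final = 8.00 μg/mL / 54 = 0.1481 μg/mL = 0.148 mg/L

0.148 mg/L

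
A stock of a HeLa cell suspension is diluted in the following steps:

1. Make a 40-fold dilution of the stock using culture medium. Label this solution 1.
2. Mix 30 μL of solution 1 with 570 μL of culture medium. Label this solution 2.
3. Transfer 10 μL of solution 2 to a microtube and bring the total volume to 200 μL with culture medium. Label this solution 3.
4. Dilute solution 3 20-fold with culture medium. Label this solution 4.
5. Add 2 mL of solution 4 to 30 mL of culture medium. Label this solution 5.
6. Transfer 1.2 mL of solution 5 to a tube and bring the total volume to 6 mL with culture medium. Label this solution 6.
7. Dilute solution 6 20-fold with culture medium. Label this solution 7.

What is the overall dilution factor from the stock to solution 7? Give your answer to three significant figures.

Step 1: 40-fold → factor 40
Step 2: 30 μL + 570 μL = 600 μL total → factor 600/30 = 20
Step 3: 10 μL brought to 200 μL → factor 200/10 = 20
Step 4: 20-fold → factor 20
Step 5: 2 mL + 30 mL = 32 mL total → factor 32/2 = 16
Step 6: 1.2 mL brought to 6 mL → factor 6/1.2 = 5
Step 7: 20-fold → factor 20
Overall dilution factor = 40 × 20 × 20 × 20 × 16 × 5 × 20 = 5.12 × 10^8

5.12 × 10^8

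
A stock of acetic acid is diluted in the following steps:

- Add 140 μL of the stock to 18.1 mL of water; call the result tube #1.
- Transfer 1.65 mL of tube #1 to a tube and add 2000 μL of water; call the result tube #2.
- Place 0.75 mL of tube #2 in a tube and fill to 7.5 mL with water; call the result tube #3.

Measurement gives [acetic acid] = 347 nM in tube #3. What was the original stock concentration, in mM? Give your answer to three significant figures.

Step 1: 140 μL + 18.1 mL = 18240 μL total → factor 18240/140 = 130.29
Step 2: 1.65 mL + 2000 μL = 3.65 mL total → factor 3.65/1.65 = 2.2121
Step 3: 0.75 mL brought to 7.5 mL → factor 7.5/0.75 = 10
Overall dilution factor = 130.29 × 2.2121 × 10 = 2882.1
Stock = 347 nM × 2882.1 = 1.000 × 10^6 nM = 1.00 mM

1.00 mM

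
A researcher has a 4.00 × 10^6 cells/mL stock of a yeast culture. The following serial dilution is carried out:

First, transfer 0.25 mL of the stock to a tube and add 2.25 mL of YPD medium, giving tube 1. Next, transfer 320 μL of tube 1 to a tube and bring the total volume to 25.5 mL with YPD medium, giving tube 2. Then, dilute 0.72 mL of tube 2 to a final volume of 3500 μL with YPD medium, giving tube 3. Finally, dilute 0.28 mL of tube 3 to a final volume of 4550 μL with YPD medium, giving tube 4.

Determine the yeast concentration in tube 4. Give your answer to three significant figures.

Step 1: 0.25 mL + 2.25 mL = 2.5 mL total → factor 2.5/0.25 = 10
Step 2: 320 μL brought to 25.5 mL → factor 25500/320 = 79.688
Step 3: 0.72 mL brought to 3500 μL → factor 3.5/0.72 = 4.8611
Step 4: 0.28 mL brought to 4550 μL → factor 4.55/0.28 = 16.25
Overall dilution factor = 10 × 79.688 × 4.8611 × 16.25 = 62948
Final = 4.00 × 10^6 cells/mL / 62948 = 63.5 cells/mL

63.5 cells/mL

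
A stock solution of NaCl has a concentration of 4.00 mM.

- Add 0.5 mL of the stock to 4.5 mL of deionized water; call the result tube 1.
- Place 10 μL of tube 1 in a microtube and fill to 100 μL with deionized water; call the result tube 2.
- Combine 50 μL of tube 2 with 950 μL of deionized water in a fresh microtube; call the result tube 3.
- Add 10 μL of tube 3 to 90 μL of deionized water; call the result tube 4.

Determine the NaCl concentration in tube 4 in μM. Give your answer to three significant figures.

0.200 μM

Step 1: 0.5 mL + 4.5 mL = 5 mL total → factor 5/0.5 = 10
Step 2: 10 μL brought to 100 μL → factor 100/10 = 10
Step 3: 50 μL + 950 μL = 1000 μL total → factor 1000/50 = 20
Step 4: 10 μL + 90 μL = 100 μL total → factor 100/10 = 10
Overall dilution factor = 10 × 10 × 20 × 10 = 20000
Final = 4.00 mM / 20000 = 0.0002000 mM = 0.200 μM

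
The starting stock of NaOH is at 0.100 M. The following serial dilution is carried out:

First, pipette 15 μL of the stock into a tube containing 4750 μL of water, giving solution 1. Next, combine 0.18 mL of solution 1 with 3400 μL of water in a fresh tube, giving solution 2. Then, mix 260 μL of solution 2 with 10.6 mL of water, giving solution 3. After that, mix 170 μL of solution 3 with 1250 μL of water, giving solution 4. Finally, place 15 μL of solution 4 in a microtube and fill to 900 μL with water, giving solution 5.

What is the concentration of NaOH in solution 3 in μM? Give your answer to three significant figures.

Step 1: 15 μL + 4750 μL = 4765 μL total → factor 4765/15 = 317.67
Step 2: 0.18 mL + 3400 μL = 3.58 mL total → factor 3.58/0.18 = 19.889
Step 3: 260 μL + 10.6 mL = 10860 μL total → factor 10860/260 = 41.769
Dilution factor through solution 3 = 317.67 × 19.889 × 41.769 = 2.639 × 10^5
[solution 3] = 0.100 M / 2.639 × 10^5 = 3.789 × 10^-7 M = 0.379 μM

0.379 μM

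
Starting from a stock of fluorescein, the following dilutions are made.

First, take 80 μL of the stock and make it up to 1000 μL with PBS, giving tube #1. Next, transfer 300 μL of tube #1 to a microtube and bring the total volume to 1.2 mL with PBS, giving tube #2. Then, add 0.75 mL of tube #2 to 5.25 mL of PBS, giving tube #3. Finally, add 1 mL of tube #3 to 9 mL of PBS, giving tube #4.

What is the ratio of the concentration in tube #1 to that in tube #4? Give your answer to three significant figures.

Step 1: 80 μL brought to 1000 μL → factor 1000/80 = 12.5
Step 2: 300 μL brought to 1.2 mL → factor 1200/300 = 4
Step 3: 0.75 mL + 5.25 mL = 6 mL total → factor 6/0.75 = 8
Step 4: 1 mL + 9 mL = 10 mL total → factor 10/1 = 10
Dilution factor to tube #1 = 12.5; to tube #4 = 4000
[tube #1]/[tube #4] = (factor to tube #4)/(factor to tube #1) = 4000/12.5 = 320

320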